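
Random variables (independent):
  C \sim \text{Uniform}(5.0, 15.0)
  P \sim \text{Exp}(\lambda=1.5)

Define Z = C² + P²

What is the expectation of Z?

E[Z] = E[C²] + E[P²]
E[C²] = Var(C) + E[C]² = 8.3333333 + 100 = 108.33333
E[P²] = Var(P) + E[P]² = 0.44444444 + 0.44444444 = 0.88888889
E[Z] = 108.33333 + 0.88888889 = 109.22222

109.22222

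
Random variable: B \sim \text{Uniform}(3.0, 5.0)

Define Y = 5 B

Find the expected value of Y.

For Y = 5B:
E[Y] = 5 * E[B]
E[B] = (3 + 5)/2 = 4
E[Y] = 5 * 4 = 20

20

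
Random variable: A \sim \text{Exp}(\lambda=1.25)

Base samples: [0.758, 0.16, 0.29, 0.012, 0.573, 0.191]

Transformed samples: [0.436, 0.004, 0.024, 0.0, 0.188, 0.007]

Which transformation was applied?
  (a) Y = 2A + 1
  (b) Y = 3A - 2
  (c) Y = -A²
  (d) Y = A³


Checking option (d) Y = A³:
  A = 0.758 -> Y = 0.436 ✓
  A = 0.16 -> Y = 0.004 ✓
  A = 0.29 -> Y = 0.024 ✓
All samples match this transformation.

(d) A³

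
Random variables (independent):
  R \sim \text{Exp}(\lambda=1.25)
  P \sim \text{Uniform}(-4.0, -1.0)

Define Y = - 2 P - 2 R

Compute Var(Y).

For independent RVs: Var(aX + bY) = a²Var(X) + b²Var(Y)
Var(R) = 0.64
Var(P) = 0.75
Var(Y) = (-2)²*0.64 + (-2)²*0.75
= 4*0.64 + 4*0.75 = 5.56

5.56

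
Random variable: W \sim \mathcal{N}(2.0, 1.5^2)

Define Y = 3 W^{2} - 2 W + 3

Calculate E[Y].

E[Y] = 3*E[W²] - 2*E[W] + 3
E[W] = 2
E[W²] = Var(W) + (E[W])² = 2.25 + 4 = 6.25
E[Y] = 3*6.25 - 2*2 + 3 = 17.75

17.75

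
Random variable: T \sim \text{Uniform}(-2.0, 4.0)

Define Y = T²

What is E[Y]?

Using E[X²] = Var(X) + (E[X])²:
E[T] = 1
Var(T) = (4 + 2)^2/12 = 3
E[T²] = 3 + 1² = 3 + 1 = 4

4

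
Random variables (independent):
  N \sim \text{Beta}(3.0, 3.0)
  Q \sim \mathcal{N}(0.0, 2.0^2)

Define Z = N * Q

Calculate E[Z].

For independent RVs: E[XY] = E[X]*E[Y]
E[N] = 0.5
E[Q] = 0
E[Z] = 0.5 * 0 = 0

0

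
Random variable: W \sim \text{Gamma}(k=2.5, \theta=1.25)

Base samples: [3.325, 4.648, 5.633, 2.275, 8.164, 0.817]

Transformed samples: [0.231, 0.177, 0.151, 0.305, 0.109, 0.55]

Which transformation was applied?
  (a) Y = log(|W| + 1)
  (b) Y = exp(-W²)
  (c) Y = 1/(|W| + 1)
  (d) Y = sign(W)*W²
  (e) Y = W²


Checking option (c) Y = 1/(|W| + 1):
  W = 3.325 -> Y = 0.231 ✓
  W = 4.648 -> Y = 0.177 ✓
  W = 5.633 -> Y = 0.151 ✓
All samples match this transformation.

(c) 1/(|W| + 1)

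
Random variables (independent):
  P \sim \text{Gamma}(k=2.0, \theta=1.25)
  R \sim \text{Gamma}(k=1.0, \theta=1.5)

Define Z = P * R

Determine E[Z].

For independent RVs: E[XY] = E[X]*E[Y]
E[P] = 2.5
E[R] = 1.5
E[Z] = 2.5 * 1.5 = 3.75

3.75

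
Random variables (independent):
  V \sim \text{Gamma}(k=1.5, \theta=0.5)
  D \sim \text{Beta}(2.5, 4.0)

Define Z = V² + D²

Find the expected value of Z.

E[Z] = E[V²] + E[D²]
E[V²] = Var(V) + E[V]² = 0.375 + 0.5625 = 0.9375
E[D²] = Var(D) + E[D]² = 0.031558185 + 0.14792899 = 0.17948718
E[Z] = 0.9375 + 0.17948718 = 1.1169872

1.1169872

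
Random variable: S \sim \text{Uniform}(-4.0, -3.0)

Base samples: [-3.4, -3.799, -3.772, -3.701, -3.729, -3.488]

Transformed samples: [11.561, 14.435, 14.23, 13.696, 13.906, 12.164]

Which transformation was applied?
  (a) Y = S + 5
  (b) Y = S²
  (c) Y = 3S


Checking option (b) Y = S²:
  S = -3.4 -> Y = 11.561 ✓
  S = -3.799 -> Y = 14.435 ✓
  S = -3.772 -> Y = 14.23 ✓
All samples match this transformation.

(b) S²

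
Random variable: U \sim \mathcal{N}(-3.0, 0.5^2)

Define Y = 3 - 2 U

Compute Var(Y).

For Y = aU + b: Var(Y) = a² * Var(U)
Var(U) = 0.5^2 = 0.25
Var(Y) = (-2)² * 0.25 = 4 * 0.25 = 1

1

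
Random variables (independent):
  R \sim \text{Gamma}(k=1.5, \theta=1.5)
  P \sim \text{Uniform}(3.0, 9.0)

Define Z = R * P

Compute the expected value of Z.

For independent RVs: E[XY] = E[X]*E[Y]
E[R] = 2.25
E[P] = 6
E[Z] = 2.25 * 6 = 13.5

13.5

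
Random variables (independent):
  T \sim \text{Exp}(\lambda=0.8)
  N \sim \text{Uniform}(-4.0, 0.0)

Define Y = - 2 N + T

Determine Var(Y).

For independent RVs: Var(aX + bY) = a²Var(X) + b²Var(Y)
Var(T) = 1.5625
Var(N) = 1.3333333
Var(Y) = 1²*1.5625 + (-2)²*1.3333333
= 1*1.5625 + 4*1.3333333 = 6.8958333

6.8958333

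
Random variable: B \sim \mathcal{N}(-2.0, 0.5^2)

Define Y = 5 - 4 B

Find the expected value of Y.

For Y = -4B + 5:
E[Y] = -4 * E[B] + 5
E[B] = -2.0 = -2
E[Y] = -4 * (-2) + 5 = 13

13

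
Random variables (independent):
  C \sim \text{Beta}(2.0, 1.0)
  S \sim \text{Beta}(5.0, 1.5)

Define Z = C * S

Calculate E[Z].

For independent RVs: E[XY] = E[X]*E[Y]
E[C] = 0.66666667
E[S] = 0.76923077
E[Z] = 0.66666667 * 0.76923077 = 0.51282051

0.51282051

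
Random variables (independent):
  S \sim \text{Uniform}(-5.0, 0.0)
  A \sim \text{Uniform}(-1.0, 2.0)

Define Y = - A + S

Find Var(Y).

For independent RVs: Var(aX + bY) = a²Var(X) + b²Var(Y)
Var(S) = 2.0833333
Var(A) = 0.75
Var(Y) = 1²*2.0833333 + (-1)²*0.75
= 1*2.0833333 + 1*0.75 = 2.8333333

2.8333333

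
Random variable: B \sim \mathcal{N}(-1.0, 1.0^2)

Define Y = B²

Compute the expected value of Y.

E[B²] = Var(B) + (E[B])² = 1 + 1 = 2

2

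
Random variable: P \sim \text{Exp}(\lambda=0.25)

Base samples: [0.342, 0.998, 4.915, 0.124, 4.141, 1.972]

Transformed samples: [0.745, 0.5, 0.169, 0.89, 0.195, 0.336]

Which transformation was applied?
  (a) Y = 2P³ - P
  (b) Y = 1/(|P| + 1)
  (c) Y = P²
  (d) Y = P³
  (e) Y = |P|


Checking option (b) Y = 1/(|P| + 1):
  P = 0.342 -> Y = 0.745 ✓
  P = 0.998 -> Y = 0.5 ✓
  P = 4.915 -> Y = 0.169 ✓
All samples match this transformation.

(b) 1/(|P| + 1)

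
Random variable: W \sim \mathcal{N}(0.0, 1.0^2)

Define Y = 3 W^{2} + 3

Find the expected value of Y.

E[Y] = 3*E[W²] + 3
E[W] = 0
E[W²] = Var(W) + (E[W])² = 1 + 0 = 1
E[Y] = 3*1 + 3 = 6

6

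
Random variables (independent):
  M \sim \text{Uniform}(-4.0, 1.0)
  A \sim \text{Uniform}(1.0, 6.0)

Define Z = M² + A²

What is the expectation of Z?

E[Z] = E[M²] + E[A²]
E[M²] = Var(M) + E[M]² = 2.0833333 + 2.25 = 4.3333333
E[A²] = Var(A) + E[A]² = 2.0833333 + 12.25 = 14.333333
E[Z] = 4.3333333 + 14.333333 = 18.666667

18.666667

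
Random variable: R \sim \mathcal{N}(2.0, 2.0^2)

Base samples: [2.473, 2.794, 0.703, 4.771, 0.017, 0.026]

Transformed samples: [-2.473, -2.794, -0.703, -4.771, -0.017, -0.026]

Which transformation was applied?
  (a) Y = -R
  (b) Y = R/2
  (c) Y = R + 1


Checking option (a) Y = -R:
  R = 2.473 -> Y = -2.473 ✓
  R = 2.794 -> Y = -2.794 ✓
  R = 0.703 -> Y = -0.703 ✓
All samples match this transformation.

(a) -R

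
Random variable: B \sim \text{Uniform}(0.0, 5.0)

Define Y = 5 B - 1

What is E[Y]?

For Y = 5B - 1:
E[Y] = 5 * E[B] - 1
E[B] = (0 + 5)/2 = 2.5
E[Y] = 5 * 2.5 - 1 = 11.5

11.5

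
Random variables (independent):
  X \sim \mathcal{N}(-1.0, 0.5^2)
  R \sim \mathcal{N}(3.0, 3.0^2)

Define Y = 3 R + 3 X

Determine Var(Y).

For independent RVs: Var(aX + bY) = a²Var(X) + b²Var(Y)
Var(X) = 0.25
Var(R) = 9
Var(Y) = 3²*0.25 + 3²*9
= 9*0.25 + 9*9 = 83.25

83.25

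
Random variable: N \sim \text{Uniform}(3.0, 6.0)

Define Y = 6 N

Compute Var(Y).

For Y = aN + b: Var(Y) = a² * Var(N)
Var(N) = (6 - 3)^2/12 = 0.75
Var(Y) = 6² * 0.75 = 36 * 0.75 = 27

27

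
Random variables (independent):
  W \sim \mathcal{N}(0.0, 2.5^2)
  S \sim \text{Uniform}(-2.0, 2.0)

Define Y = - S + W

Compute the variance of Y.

For independent RVs: Var(aX + bY) = a²Var(X) + b²Var(Y)
Var(W) = 6.25
Var(S) = 1.3333333
Var(Y) = 1²*6.25 + (-1)²*1.3333333
= 1*6.25 + 1*1.3333333 = 7.5833333

7.5833333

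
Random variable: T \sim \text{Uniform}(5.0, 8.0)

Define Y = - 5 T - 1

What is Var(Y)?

For Y = aT + b: Var(Y) = a² * Var(T)
Var(T) = (8 - 5)^2/12 = 0.75
Var(Y) = (-5)² * 0.75 = 25 * 0.75 = 18.75

18.75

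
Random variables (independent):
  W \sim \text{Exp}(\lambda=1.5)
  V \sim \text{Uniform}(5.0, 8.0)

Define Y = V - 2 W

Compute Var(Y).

For independent RVs: Var(aX + bY) = a²Var(X) + b²Var(Y)
Var(W) = 0.44444444
Var(V) = 0.75
Var(Y) = (-2)²*0.44444444 + 1²*0.75
= 4*0.44444444 + 1*0.75 = 2.5277778

2.5277778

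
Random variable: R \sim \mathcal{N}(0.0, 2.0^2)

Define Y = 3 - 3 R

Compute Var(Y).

For Y = aR + b: Var(Y) = a² * Var(R)
Var(R) = 2.0^2 = 4
Var(Y) = (-3)² * 4 = 9 * 4 = 36

36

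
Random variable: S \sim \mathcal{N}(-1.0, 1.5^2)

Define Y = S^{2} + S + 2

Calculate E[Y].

E[Y] = 1*E[S²] + 1*E[S] + 2
E[S] = -1
E[S²] = Var(S) + (E[S])² = 2.25 + 1 = 3.25
E[Y] = 1*3.25 + 1*(-1) + 2 = 4.25

4.25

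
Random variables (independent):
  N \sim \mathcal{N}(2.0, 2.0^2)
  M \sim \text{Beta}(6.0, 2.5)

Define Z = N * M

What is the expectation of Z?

For independent RVs: E[XY] = E[X]*E[Y]
E[N] = 2
E[M] = 0.70588235
E[Z] = 2 * 0.70588235 = 1.4117647

1.4117647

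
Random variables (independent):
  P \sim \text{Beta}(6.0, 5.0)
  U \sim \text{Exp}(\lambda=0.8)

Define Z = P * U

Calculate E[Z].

For independent RVs: E[XY] = E[X]*E[Y]
E[P] = 0.54545455
E[U] = 1.25
E[Z] = 0.54545455 * 1.25 = 0.68181818

0.68181818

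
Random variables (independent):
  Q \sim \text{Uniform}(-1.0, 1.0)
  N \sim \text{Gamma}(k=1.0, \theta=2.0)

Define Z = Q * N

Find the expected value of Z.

For independent RVs: E[XY] = E[X]*E[Y]
E[Q] = 0
E[N] = 2
E[Z] = 0 * 2 = 0

0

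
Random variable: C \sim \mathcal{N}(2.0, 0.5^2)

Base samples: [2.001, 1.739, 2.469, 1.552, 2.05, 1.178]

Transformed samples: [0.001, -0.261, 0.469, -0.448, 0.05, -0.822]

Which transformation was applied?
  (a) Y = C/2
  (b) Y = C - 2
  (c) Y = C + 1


Checking option (b) Y = C - 2:
  C = 2.001 -> Y = 0.001 ✓
  C = 1.739 -> Y = -0.261 ✓
  C = 2.469 -> Y = 0.469 ✓
All samples match this transformation.

(b) C - 2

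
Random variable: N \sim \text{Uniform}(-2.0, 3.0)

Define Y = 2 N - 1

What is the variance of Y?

For Y = aN + b: Var(Y) = a² * Var(N)
Var(N) = (3 + 2)^2/12 = 2.0833333
Var(Y) = 2² * 2.0833333 = 4 * 2.0833333 = 8.3333333

8.3333333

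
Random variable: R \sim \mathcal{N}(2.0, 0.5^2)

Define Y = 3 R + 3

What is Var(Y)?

For Y = aR + b: Var(Y) = a² * Var(R)
Var(R) = 0.5^2 = 0.25
Var(Y) = 3² * 0.25 = 9 * 0.25 = 2.25

2.25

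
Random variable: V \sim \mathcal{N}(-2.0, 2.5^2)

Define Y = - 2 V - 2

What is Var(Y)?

For Y = aV + b: Var(Y) = a² * Var(V)
Var(V) = 2.5^2 = 6.25
Var(Y) = (-2)² * 6.25 = 4 * 6.25 = 25

25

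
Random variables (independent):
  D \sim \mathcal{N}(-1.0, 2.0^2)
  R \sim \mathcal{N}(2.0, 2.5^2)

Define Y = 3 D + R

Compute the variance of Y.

For independent RVs: Var(aX + bY) = a²Var(X) + b²Var(Y)
Var(D) = 4
Var(R) = 6.25
Var(Y) = 3²*4 + 1²*6.25
= 9*4 + 1*6.25 = 42.25

42.25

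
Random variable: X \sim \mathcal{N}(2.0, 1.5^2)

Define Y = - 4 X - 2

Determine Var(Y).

For Y = aX + b: Var(Y) = a² * Var(X)
Var(X) = 1.5^2 = 2.25
Var(Y) = (-4)² * 2.25 = 16 * 2.25 = 36

36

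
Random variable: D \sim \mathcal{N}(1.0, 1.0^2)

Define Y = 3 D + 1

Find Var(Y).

For Y = aD + b: Var(Y) = a² * Var(D)
Var(D) = 1.0^2 = 1
Var(Y) = 3² * 1 = 9 * 1 = 9

9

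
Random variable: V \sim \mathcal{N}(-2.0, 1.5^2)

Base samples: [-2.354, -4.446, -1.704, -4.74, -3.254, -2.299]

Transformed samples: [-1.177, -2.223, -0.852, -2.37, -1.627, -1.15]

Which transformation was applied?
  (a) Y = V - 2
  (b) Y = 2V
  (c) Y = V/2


Checking option (c) Y = V/2:
  V = -2.354 -> Y = -1.177 ✓
  V = -4.446 -> Y = -2.223 ✓
  V = -1.704 -> Y = -0.852 ✓
All samples match this transformation.

(c) V/2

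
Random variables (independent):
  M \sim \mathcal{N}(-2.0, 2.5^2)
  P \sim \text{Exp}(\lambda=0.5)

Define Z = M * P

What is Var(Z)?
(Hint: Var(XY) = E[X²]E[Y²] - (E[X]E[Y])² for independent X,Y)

Var(XY) = E[X²]E[Y²] - (E[X]E[Y])²
E[M] = -2, Var(M) = 6.25
E[P] = 2, Var(P) = 4
E[M²] = 6.25 + (-2)² = 10.25
E[P²] = 4 + 2² = 8
Var(Z) = 10.25*8 - (-2*2)²
= 82 - 16 = 66

66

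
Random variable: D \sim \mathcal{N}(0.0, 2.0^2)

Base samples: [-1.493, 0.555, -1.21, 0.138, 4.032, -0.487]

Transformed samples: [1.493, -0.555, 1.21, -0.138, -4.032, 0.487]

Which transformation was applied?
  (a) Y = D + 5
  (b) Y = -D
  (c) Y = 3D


Checking option (b) Y = -D:
  D = -1.493 -> Y = 1.493 ✓
  D = 0.555 -> Y = -0.555 ✓
  D = -1.21 -> Y = 1.21 ✓
All samples match this transformation.

(b) -D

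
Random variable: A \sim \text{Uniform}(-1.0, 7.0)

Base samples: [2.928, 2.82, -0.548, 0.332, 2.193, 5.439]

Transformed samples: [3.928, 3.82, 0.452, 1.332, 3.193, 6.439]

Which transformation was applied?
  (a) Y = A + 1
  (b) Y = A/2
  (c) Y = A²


Checking option (a) Y = A + 1:
  A = 2.928 -> Y = 3.928 ✓
  A = 2.82 -> Y = 3.82 ✓
  A = -0.548 -> Y = 0.452 ✓
All samples match this transformation.

(a) A + 1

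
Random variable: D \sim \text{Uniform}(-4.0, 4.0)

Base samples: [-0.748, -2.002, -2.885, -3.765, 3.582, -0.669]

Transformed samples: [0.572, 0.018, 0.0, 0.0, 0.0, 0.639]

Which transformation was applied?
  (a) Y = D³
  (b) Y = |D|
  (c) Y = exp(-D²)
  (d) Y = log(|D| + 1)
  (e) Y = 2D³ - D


Checking option (c) Y = exp(-D²):
  D = -0.748 -> Y = 0.572 ✓
  D = -2.002 -> Y = 0.018 ✓
  D = -2.885 -> Y = 0.0 ✓
All samples match this transformation.

(c) exp(-D²)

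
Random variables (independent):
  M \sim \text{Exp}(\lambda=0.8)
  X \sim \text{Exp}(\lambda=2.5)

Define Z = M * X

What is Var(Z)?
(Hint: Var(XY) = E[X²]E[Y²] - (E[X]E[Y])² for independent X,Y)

Var(XY) = E[X²]E[Y²] - (E[X]E[Y])²
E[M] = 1.25, Var(M) = 1.5625
E[X] = 0.4, Var(X) = 0.16
E[M²] = 1.5625 + 1.25² = 3.125
E[X²] = 0.16 + 0.4² = 0.32
Var(Z) = 3.125*0.32 - (1.25*0.4)²
= 1 - 0.25 = 0.75

0.75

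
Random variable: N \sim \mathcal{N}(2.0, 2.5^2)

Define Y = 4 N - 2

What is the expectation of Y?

For Y = 4N - 2:
E[Y] = 4 * E[N] - 2
E[N] = 2.0 = 2
E[Y] = 4 * 2 - 2 = 6

6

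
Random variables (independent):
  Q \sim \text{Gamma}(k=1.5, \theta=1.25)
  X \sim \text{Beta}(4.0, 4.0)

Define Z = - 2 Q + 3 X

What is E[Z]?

E[Z] = -2*E[Q] + 3*E[X]
E[Q] = 1.875
E[X] = 0.5
E[Z] = -2*1.875 + 3*0.5 = -2.25

-2.25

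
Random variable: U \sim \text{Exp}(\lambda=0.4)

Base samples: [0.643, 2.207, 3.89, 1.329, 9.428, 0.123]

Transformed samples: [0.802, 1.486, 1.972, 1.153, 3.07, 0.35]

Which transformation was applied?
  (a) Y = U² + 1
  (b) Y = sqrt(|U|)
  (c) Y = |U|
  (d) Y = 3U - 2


Checking option (b) Y = sqrt(|U|):
  U = 0.643 -> Y = 0.802 ✓
  U = 2.207 -> Y = 1.486 ✓
  U = 3.89 -> Y = 1.972 ✓
All samples match this transformation.

(b) sqrt(|U|)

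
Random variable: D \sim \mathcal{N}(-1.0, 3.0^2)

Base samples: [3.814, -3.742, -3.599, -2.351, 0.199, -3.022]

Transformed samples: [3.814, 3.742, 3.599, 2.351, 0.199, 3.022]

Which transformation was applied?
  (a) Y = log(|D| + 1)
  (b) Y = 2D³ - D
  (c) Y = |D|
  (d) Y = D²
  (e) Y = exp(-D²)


Checking option (c) Y = |D|:
  D = 3.814 -> Y = 3.814 ✓
  D = -3.742 -> Y = 3.742 ✓
  D = -3.599 -> Y = 3.599 ✓
All samples match this transformation.

(c) |D|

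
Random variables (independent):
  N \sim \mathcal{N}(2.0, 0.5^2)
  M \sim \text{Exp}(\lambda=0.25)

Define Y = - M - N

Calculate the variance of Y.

For independent RVs: Var(aX + bY) = a²Var(X) + b²Var(Y)
Var(N) = 0.25
Var(M) = 16
Var(Y) = (-1)²*0.25 + (-1)²*16
= 1*0.25 + 1*16 = 16.25

16.25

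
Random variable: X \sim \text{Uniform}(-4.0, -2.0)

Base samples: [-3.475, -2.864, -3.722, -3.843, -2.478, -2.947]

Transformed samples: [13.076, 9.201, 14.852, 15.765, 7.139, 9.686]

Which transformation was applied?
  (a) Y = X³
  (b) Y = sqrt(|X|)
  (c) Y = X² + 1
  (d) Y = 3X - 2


Checking option (c) Y = X² + 1:
  X = -3.475 -> Y = 13.076 ✓
  X = -2.864 -> Y = 9.201 ✓
  X = -3.722 -> Y = 14.852 ✓
All samples match this transformation.

(c) X² + 1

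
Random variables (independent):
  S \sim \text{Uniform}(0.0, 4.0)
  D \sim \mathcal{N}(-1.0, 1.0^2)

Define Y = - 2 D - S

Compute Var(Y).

For independent RVs: Var(aX + bY) = a²Var(X) + b²Var(Y)
Var(S) = 1.3333333
Var(D) = 1
Var(Y) = (-1)²*1.3333333 + (-2)²*1
= 1*1.3333333 + 4*1 = 5.3333333

5.3333333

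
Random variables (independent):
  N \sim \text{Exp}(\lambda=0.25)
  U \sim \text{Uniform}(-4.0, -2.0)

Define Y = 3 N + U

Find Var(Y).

For independent RVs: Var(aX + bY) = a²Var(X) + b²Var(Y)
Var(N) = 16
Var(U) = 0.33333333
Var(Y) = 3²*16 + 1²*0.33333333
= 9*16 + 1*0.33333333 = 144.33333

144.33333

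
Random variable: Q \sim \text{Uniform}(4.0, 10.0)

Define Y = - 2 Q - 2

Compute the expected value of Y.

For Y = -2Q - 2:
E[Y] = -2 * E[Q] - 2
E[Q] = (4 + 10)/2 = 7
E[Y] = -2 * 7 - 2 = -16

-16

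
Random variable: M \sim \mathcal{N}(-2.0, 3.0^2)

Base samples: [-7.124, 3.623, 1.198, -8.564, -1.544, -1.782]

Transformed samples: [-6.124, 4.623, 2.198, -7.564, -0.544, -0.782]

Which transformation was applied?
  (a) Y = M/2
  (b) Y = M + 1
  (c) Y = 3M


Checking option (b) Y = M + 1:
  M = -7.124 -> Y = -6.124 ✓
  M = 3.623 -> Y = 4.623 ✓
  M = 1.198 -> Y = 2.198 ✓
All samples match this transformation.

(b) M + 1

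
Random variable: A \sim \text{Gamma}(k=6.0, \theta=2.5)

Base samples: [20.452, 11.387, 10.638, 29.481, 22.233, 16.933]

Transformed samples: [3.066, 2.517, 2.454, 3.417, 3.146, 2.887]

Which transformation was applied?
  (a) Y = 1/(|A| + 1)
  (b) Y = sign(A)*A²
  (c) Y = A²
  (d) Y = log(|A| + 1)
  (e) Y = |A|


Checking option (d) Y = log(|A| + 1):
  A = 20.452 -> Y = 3.066 ✓
  A = 11.387 -> Y = 2.517 ✓
  A = 10.638 -> Y = 2.454 ✓
All samples match this transformation.

(d) log(|A| + 1)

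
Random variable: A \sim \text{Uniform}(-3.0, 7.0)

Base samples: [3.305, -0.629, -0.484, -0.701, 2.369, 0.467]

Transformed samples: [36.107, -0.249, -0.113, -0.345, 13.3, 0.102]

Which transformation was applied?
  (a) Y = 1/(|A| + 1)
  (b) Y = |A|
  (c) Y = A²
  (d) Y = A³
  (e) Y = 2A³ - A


Checking option (d) Y = A³:
  A = 3.305 -> Y = 36.107 ✓
  A = -0.629 -> Y = -0.249 ✓
  A = -0.484 -> Y = -0.113 ✓
All samples match this transformation.

(d) A³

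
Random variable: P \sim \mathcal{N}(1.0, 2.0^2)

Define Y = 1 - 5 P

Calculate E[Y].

For Y = -5P + 1:
E[Y] = -5 * E[P] + 1
E[P] = 1.0 = 1
E[Y] = -5 * 1 + 1 = -4

-4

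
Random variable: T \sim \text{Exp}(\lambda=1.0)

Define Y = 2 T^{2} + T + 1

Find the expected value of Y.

E[Y] = 2*E[T²] + 1*E[T] + 1
E[T] = 1
E[T²] = Var(T) + (E[T])² = 1 + 1 = 2
E[Y] = 2*2 + 1*1 + 1 = 6

6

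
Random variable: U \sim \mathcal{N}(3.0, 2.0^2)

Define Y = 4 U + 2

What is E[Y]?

For Y = 4U + 2:
E[Y] = 4 * E[U] + 2
E[U] = 3.0 = 3
E[Y] = 4 * 3 + 2 = 14

14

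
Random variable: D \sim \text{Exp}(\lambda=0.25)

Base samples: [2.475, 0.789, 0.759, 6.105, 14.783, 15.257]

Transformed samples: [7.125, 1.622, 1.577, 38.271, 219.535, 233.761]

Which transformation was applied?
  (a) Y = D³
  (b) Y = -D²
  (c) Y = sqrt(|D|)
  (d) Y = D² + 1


Checking option (d) Y = D² + 1:
  D = 2.475 -> Y = 7.125 ✓
  D = 0.789 -> Y = 1.622 ✓
  D = 0.759 -> Y = 1.577 ✓
All samples match this transformation.

(d) D² + 1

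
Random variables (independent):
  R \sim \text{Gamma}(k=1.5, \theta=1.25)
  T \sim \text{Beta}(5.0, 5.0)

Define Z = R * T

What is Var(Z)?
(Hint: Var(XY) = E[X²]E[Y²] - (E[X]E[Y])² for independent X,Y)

Var(XY) = E[X²]E[Y²] - (E[X]E[Y])²
E[R] = 1.875, Var(R) = 2.34375
E[T] = 0.5, Var(T) = 0.022727273
E[R²] = 2.34375 + 1.875² = 5.859375
E[T²] = 0.022727273 + 0.5² = 0.27272727
Var(Z) = 5.859375*0.27272727 - (1.875*0.5)²
= 1.5980114 - 0.87890625 = 0.71910511

0.71910511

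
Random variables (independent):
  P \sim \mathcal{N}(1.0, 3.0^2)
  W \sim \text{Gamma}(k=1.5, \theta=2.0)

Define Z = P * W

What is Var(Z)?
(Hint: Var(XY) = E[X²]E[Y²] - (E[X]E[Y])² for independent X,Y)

Var(XY) = E[X²]E[Y²] - (E[X]E[Y])²
E[P] = 1, Var(P) = 9
E[W] = 3, Var(W) = 6
E[P²] = 9 + 1² = 10
E[W²] = 6 + 3² = 15
Var(Z) = 10*15 - (1*3)²
= 150 - 9 = 141

141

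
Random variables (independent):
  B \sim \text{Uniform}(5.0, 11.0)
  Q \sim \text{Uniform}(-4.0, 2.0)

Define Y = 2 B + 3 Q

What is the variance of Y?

For independent RVs: Var(aX + bY) = a²Var(X) + b²Var(Y)
Var(B) = 3
Var(Q) = 3
Var(Y) = 2²*3 + 3²*3
= 4*3 + 9*3 = 39

39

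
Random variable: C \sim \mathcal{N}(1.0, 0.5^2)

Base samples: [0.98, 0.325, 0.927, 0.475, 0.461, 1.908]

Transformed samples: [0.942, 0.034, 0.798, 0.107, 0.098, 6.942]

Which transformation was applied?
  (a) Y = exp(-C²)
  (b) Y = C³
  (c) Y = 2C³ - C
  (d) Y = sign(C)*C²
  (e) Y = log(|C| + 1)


Checking option (b) Y = C³:
  C = 0.98 -> Y = 0.942 ✓
  C = 0.325 -> Y = 0.034 ✓
  C = 0.927 -> Y = 0.798 ✓
All samples match this transformation.

(b) C³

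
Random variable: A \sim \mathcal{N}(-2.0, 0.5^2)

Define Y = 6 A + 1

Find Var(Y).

For Y = aA + b: Var(Y) = a² * Var(A)
Var(A) = 0.5^2 = 0.25
Var(Y) = 6² * 0.25 = 36 * 0.25 = 9

9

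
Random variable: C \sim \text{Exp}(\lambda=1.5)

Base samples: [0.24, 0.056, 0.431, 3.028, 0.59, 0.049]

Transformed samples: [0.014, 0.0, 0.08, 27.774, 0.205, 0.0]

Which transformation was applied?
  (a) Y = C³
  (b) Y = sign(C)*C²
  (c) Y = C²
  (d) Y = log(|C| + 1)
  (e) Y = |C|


Checking option (a) Y = C³:
  C = 0.24 -> Y = 0.014 ✓
  C = 0.056 -> Y = 0.0 ✓
  C = 0.431 -> Y = 0.08 ✓
All samples match this transformation.

(a) C³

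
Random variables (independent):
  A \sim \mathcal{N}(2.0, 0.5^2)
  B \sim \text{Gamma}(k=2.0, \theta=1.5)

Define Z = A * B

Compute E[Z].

For independent RVs: E[XY] = E[X]*E[Y]
E[A] = 2
E[B] = 3
E[Z] = 2 * 3 = 6

6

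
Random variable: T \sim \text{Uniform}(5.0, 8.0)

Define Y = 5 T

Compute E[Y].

For Y = 5T:
E[Y] = 5 * E[T]
E[T] = (5 + 8)/2 = 6.5
E[Y] = 5 * 6.5 = 32.5

32.5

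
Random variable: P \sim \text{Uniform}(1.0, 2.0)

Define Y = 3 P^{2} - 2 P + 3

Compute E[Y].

E[Y] = 3*E[P²] - 2*E[P] + 3
E[P] = 1.5
E[P²] = Var(P) + (E[P])² = 0.083333333 + 2.25 = 2.3333333
E[Y] = 3*2.3333333 - 2*1.5 + 3 = 7

7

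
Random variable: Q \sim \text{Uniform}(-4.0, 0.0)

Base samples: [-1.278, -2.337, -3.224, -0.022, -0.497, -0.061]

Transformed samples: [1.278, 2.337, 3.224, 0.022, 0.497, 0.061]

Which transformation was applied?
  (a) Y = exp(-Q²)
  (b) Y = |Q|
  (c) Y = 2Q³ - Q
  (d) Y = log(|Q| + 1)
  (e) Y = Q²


Checking option (b) Y = |Q|:
  Q = -1.278 -> Y = 1.278 ✓
  Q = -2.337 -> Y = 2.337 ✓
  Q = -3.224 -> Y = 3.224 ✓
All samples match this transformation.

(b) |Q|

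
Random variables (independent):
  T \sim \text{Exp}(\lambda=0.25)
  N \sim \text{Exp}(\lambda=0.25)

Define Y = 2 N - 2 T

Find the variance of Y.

For independent RVs: Var(aX + bY) = a²Var(X) + b²Var(Y)
Var(T) = 16
Var(N) = 16
Var(Y) = (-2)²*16 + 2²*16
= 4*16 + 4*16 = 128

128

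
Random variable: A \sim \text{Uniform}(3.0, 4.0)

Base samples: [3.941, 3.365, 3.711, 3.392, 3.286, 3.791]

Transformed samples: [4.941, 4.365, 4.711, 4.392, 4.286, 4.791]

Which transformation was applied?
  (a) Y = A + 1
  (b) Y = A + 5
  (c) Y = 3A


Checking option (a) Y = A + 1:
  A = 3.941 -> Y = 4.941 ✓
  A = 3.365 -> Y = 4.365 ✓
  A = 3.711 -> Y = 4.711 ✓
All samples match this transformation.

(a) A + 1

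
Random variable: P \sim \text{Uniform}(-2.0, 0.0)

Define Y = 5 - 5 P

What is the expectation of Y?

For Y = -5P + 5:
E[Y] = -5 * E[P] + 5
E[P] = (-2 + 0)/2 = -1
E[Y] = -5 * (-1) + 5 = 10

10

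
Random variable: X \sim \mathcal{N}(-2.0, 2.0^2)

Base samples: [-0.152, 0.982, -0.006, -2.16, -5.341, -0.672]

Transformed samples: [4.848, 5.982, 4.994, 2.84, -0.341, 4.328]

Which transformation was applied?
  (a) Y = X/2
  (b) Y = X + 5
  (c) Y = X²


Checking option (b) Y = X + 5:
  X = -0.152 -> Y = 4.848 ✓
  X = 0.982 -> Y = 5.982 ✓
  X = -0.006 -> Y = 4.994 ✓
All samples match this transformation.

(b) X + 5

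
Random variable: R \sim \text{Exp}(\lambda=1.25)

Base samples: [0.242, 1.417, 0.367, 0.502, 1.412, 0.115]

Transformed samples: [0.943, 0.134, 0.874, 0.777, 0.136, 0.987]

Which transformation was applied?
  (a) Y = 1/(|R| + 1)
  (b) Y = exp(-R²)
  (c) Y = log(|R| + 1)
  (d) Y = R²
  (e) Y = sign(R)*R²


Checking option (b) Y = exp(-R²):
  R = 0.242 -> Y = 0.943 ✓
  R = 1.417 -> Y = 0.134 ✓
  R = 0.367 -> Y = 0.874 ✓
All samples match this transformation.

(b) exp(-R²)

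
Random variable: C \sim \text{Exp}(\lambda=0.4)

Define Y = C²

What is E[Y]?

Using E[X²] = Var(X) + (E[X])²:
E[C] = 2.5
Var(C) = 1/0.4^2 = 6.25
E[C²] = 6.25 + 2.5² = 6.25 + 6.25 = 12.5

12.5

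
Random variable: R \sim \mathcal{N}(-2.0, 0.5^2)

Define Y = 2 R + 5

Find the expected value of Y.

For Y = 2R + 5:
E[Y] = 2 * E[R] + 5
E[R] = -2.0 = -2
E[Y] = 2 * (-2) + 5 = 1

1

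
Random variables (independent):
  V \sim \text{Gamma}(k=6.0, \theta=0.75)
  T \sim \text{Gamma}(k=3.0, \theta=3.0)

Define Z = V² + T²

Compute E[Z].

E[Z] = E[V²] + E[T²]
E[V²] = Var(V) + E[V]² = 3.375 + 20.25 = 23.625
E[T²] = Var(T) + E[T]² = 27 + 81 = 108
E[Z] = 23.625 + 108 = 131.625

131.625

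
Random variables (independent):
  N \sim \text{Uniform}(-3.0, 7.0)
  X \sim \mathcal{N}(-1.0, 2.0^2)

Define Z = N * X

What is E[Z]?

For independent RVs: E[XY] = E[X]*E[Y]
E[N] = 2
E[X] = -1
E[Z] = 2 * (-1) = -2

-2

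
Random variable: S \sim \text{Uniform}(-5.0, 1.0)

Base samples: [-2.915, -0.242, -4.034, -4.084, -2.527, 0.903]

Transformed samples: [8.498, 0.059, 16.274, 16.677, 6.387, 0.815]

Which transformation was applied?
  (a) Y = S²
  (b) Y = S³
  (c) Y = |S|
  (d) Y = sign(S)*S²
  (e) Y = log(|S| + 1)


Checking option (a) Y = S²:
  S = -2.915 -> Y = 8.498 ✓
  S = -0.242 -> Y = 0.059 ✓
  S = -4.034 -> Y = 16.274 ✓
All samples match this transformation.

(a) S²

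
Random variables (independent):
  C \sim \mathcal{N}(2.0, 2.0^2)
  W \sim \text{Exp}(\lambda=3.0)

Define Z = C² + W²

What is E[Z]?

E[Z] = E[C²] + E[W²]
E[C²] = Var(C) + E[C]² = 4 + 4 = 8
E[W²] = Var(W) + E[W]² = 0.11111111 + 0.11111111 = 0.22222222
E[Z] = 8 + 0.22222222 = 8.2222222

8.2222222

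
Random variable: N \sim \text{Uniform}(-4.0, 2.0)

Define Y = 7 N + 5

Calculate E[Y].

For Y = 7N + 5:
E[Y] = 7 * E[N] + 5
E[N] = (-4 + 2)/2 = -1
E[Y] = 7 * (-1) + 5 = -2

-2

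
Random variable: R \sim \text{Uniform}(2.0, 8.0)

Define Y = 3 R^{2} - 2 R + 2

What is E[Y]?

E[Y] = 3*E[R²] - 2*E[R] + 2
E[R] = 5
E[R²] = Var(R) + (E[R])² = 3 + 25 = 28
E[Y] = 3*28 - 2*5 + 2 = 76

76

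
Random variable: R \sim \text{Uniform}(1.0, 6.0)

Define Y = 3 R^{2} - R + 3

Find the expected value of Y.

E[Y] = 3*E[R²] - 1*E[R] + 3
E[R] = 3.5
E[R²] = Var(R) + (E[R])² = 2.0833333 + 12.25 = 14.333333
E[Y] = 3*14.333333 - 1*3.5 + 3 = 42.5

42.5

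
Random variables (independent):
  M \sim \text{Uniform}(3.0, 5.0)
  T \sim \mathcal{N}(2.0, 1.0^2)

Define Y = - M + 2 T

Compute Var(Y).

For independent RVs: Var(aX + bY) = a²Var(X) + b²Var(Y)
Var(M) = 0.33333333
Var(T) = 1
Var(Y) = (-1)²*0.33333333 + 2²*1
= 1*0.33333333 + 4*1 = 4.3333333

4.3333333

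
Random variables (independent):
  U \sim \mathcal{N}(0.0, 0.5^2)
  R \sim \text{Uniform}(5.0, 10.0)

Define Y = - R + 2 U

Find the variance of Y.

For independent RVs: Var(aX + bY) = a²Var(X) + b²Var(Y)
Var(U) = 0.25
Var(R) = 2.0833333
Var(Y) = 2²*0.25 + (-1)²*2.0833333
= 4*0.25 + 1*2.0833333 = 3.0833333

3.0833333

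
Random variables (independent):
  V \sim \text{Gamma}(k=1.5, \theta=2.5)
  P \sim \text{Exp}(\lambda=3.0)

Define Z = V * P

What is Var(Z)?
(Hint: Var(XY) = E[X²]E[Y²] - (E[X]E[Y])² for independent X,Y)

Var(XY) = E[X²]E[Y²] - (E[X]E[Y])²
E[V] = 3.75, Var(V) = 9.375
E[P] = 0.33333333, Var(P) = 0.11111111
E[V²] = 9.375 + 3.75² = 23.4375
E[P²] = 0.11111111 + 0.33333333² = 0.22222222
Var(Z) = 23.4375*0.22222222 - (3.75*0.33333333)²
= 5.2083333 - 1.5625 = 3.6458333

3.6458333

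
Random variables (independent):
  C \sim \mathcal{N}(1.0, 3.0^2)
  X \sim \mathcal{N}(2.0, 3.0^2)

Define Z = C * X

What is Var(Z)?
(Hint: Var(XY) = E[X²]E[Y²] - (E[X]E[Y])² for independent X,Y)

Var(XY) = E[X²]E[Y²] - (E[X]E[Y])²
E[C] = 1, Var(C) = 9
E[X] = 2, Var(X) = 9
E[C²] = 9 + 1² = 10
E[X²] = 9 + 2² = 13
Var(Z) = 10*13 - (1*2)²
= 130 - 4 = 126

126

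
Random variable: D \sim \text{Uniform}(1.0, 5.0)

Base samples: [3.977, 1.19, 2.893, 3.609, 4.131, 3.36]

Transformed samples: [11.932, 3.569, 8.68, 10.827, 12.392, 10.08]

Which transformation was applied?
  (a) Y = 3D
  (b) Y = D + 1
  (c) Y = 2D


Checking option (a) Y = 3D:
  D = 3.977 -> Y = 11.932 ✓
  D = 1.19 -> Y = 3.569 ✓
  D = 2.893 -> Y = 8.68 ✓
All samples match this transformation.

(a) 3D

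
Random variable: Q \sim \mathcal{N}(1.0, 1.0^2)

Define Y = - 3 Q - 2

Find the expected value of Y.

For Y = -3Q - 2:
E[Y] = -3 * E[Q] - 2
E[Q] = 1.0 = 1
E[Y] = -3 * 1 - 2 = -5

-5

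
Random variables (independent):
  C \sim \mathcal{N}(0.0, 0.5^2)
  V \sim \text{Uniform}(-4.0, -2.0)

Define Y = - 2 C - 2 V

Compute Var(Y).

For independent RVs: Var(aX + bY) = a²Var(X) + b²Var(Y)
Var(C) = 0.25
Var(V) = 0.33333333
Var(Y) = (-2)²*0.25 + (-2)²*0.33333333
= 4*0.25 + 4*0.33333333 = 2.3333333

2.3333333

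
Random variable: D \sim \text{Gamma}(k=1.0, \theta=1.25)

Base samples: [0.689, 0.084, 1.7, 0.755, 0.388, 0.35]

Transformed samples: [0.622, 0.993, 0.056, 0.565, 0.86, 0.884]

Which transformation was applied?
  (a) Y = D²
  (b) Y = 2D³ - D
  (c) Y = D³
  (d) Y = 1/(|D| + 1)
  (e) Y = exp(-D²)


Checking option (e) Y = exp(-D²):
  D = 0.689 -> Y = 0.622 ✓
  D = 0.084 -> Y = 0.993 ✓
  D = 1.7 -> Y = 0.056 ✓
All samples match this transformation.

(e) exp(-D²)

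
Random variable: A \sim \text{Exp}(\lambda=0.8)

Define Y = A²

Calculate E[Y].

E[A²] = Var(A) + (E[A])² = 1.5625 + 1.5625 = 3.125

3.125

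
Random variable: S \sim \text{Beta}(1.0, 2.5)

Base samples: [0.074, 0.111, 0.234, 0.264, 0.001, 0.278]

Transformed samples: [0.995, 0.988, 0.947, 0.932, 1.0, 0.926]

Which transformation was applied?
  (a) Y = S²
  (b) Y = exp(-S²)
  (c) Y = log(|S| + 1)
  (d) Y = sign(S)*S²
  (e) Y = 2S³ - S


Checking option (b) Y = exp(-S²):
  S = 0.074 -> Y = 0.995 ✓
  S = 0.111 -> Y = 0.988 ✓
  S = 0.234 -> Y = 0.947 ✓
All samples match this transformation.

(b) exp(-S²)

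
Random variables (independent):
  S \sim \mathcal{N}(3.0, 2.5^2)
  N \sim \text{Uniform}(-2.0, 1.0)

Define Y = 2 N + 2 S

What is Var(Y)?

For independent RVs: Var(aX + bY) = a²Var(X) + b²Var(Y)
Var(S) = 6.25
Var(N) = 0.75
Var(Y) = 2²*6.25 + 2²*0.75
= 4*6.25 + 4*0.75 = 28

28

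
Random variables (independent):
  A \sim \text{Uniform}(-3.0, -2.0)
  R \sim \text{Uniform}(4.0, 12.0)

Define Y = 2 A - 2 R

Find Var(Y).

For independent RVs: Var(aX + bY) = a²Var(X) + b²Var(Y)
Var(A) = 0.083333333
Var(R) = 5.3333333
Var(Y) = 2²*0.083333333 + (-2)²*5.3333333
= 4*0.083333333 + 4*5.3333333 = 21.666667

21.666667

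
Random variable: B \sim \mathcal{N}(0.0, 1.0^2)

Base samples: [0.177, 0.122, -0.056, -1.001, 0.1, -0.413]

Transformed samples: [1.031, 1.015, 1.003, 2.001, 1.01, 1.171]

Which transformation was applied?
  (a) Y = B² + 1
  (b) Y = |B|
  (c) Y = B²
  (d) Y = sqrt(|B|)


Checking option (a) Y = B² + 1:
  B = 0.177 -> Y = 1.031 ✓
  B = 0.122 -> Y = 1.015 ✓
  B = -0.056 -> Y = 1.003 ✓
All samples match this transformation.

(a) B² + 1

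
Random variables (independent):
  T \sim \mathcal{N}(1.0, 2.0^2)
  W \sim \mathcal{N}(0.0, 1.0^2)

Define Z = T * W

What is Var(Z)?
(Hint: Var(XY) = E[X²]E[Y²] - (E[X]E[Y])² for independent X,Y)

Var(XY) = E[X²]E[Y²] - (E[X]E[Y])²
E[T] = 1, Var(T) = 4
E[W] = 0, Var(W) = 1
E[T²] = 4 + 1² = 5
E[W²] = 1 + 0² = 1
Var(Z) = 5*1 - (1*0)²
= 5 - 0 = 5

5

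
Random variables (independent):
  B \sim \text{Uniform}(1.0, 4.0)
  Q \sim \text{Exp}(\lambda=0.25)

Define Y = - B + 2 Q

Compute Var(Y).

For independent RVs: Var(aX + bY) = a²Var(X) + b²Var(Y)
Var(B) = 0.75
Var(Q) = 16
Var(Y) = (-1)²*0.75 + 2²*16
= 1*0.75 + 4*16 = 64.75

64.75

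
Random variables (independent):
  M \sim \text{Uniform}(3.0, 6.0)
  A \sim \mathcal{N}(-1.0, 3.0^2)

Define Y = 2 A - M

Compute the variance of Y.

For independent RVs: Var(aX + bY) = a²Var(X) + b²Var(Y)
Var(M) = 0.75
Var(A) = 9
Var(Y) = (-1)²*0.75 + 2²*9
= 1*0.75 + 4*9 = 36.75

36.75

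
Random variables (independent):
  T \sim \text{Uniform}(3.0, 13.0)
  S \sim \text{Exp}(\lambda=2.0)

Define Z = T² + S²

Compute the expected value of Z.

E[Z] = E[T²] + E[S²]
E[T²] = Var(T) + E[T]² = 8.3333333 + 64 = 72.333333
E[S²] = Var(S) + E[S]² = 0.25 + 0.25 = 0.5
E[Z] = 72.333333 + 0.5 = 72.833333

72.833333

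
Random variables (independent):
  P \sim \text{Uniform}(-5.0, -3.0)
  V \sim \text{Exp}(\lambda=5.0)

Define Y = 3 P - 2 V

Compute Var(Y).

For independent RVs: Var(aX + bY) = a²Var(X) + b²Var(Y)
Var(P) = 0.33333333
Var(V) = 0.04
Var(Y) = 3²*0.33333333 + (-2)²*0.04
= 9*0.33333333 + 4*0.04 = 3.16

3.16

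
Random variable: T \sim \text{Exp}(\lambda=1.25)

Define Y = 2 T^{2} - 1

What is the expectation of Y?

E[Y] = 2*E[T²] - 1
E[T] = 0.8
E[T²] = Var(T) + (E[T])² = 0.64 + 0.64 = 1.28
E[Y] = 2*1.28 - 1 = 1.56

1.56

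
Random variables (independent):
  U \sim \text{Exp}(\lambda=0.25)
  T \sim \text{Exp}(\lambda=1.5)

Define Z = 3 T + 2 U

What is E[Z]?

E[Z] = 2*E[U] + 3*E[T]
E[U] = 4
E[T] = 0.66666667
E[Z] = 2*4 + 3*0.66666667 = 10

10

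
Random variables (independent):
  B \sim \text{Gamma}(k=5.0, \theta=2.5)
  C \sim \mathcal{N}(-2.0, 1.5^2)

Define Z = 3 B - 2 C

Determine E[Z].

E[Z] = 3*E[B] - 2*E[C]
E[B] = 12.5
E[C] = -2
E[Z] = 3*12.5 - 2*(-2) = 41.5

41.5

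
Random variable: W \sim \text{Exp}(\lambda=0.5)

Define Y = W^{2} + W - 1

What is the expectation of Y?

E[Y] = 1*E[W²] + 1*E[W] - 1
E[W] = 2
E[W²] = Var(W) + (E[W])² = 4 + 4 = 8
E[Y] = 1*8 + 1*2 - 1 = 9

9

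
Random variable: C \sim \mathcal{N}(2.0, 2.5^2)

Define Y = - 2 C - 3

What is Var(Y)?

For Y = aC + b: Var(Y) = a² * Var(C)
Var(C) = 2.5^2 = 6.25
Var(Y) = (-2)² * 6.25 = 4 * 6.25 = 25

25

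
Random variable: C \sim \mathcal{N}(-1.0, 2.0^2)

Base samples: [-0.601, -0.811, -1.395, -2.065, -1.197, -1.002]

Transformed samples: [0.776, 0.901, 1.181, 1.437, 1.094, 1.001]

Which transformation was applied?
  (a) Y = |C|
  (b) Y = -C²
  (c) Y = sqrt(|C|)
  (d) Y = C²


Checking option (c) Y = sqrt(|C|):
  C = -0.601 -> Y = 0.776 ✓
  C = -0.811 -> Y = 0.901 ✓
  C = -1.395 -> Y = 1.181 ✓
All samples match this transformation.

(c) sqrt(|C|)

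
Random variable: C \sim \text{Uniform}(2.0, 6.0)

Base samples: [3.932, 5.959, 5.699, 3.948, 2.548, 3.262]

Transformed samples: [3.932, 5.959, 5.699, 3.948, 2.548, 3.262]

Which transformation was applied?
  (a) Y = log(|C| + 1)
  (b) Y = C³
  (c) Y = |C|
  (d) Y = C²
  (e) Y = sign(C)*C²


Checking option (c) Y = |C|:
  C = 3.932 -> Y = 3.932 ✓
  C = 5.959 -> Y = 5.959 ✓
  C = 5.699 -> Y = 5.699 ✓
All samples match this transformation.

(c) |C|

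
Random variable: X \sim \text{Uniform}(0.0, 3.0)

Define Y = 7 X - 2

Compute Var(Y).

For Y = aX + b: Var(Y) = a² * Var(X)
Var(X) = (3 - 0)^2/12 = 0.75
Var(Y) = 7² * 0.75 = 49 * 0.75 = 36.75

36.75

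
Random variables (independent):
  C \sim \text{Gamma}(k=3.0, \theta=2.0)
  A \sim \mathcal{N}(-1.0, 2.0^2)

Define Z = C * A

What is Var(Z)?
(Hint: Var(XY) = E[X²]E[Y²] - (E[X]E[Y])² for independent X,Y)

Var(XY) = E[X²]E[Y²] - (E[X]E[Y])²
E[C] = 6, Var(C) = 12
E[A] = -1, Var(A) = 4
E[C²] = 12 + 6² = 48
E[A²] = 4 + (-1)² = 5
Var(Z) = 48*5 - (6*(-1))²
= 240 - 36 = 204

204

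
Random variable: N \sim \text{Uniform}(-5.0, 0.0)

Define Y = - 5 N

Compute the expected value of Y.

For Y = -5N:
E[Y] = -5 * E[N]
E[N] = (-5 + 0)/2 = -2.5
E[Y] = -5 * (-2.5) = 12.5

12.5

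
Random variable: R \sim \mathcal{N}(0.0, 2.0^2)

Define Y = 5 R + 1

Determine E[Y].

For Y = 5R + 1:
E[Y] = 5 * E[R] + 1
E[R] = 0.0 = 0
E[Y] = 5 * 0 + 1 = 1

1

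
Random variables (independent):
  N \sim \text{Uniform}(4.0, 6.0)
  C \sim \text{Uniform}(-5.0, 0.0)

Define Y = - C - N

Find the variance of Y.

For independent RVs: Var(aX + bY) = a²Var(X) + b²Var(Y)
Var(N) = 0.33333333
Var(C) = 2.0833333
Var(Y) = (-1)²*0.33333333 + (-1)²*2.0833333
= 1*0.33333333 + 1*2.0833333 = 2.4166667

2.4166667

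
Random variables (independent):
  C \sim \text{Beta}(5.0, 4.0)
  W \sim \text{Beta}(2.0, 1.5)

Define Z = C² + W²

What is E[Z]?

E[Z] = E[C²] + E[W²]
E[C²] = Var(C) + E[C]² = 0.024691358 + 0.30864198 = 0.33333333
E[W²] = Var(W) + E[W]² = 0.054421769 + 0.32653061 = 0.38095238
E[Z] = 0.33333333 + 0.38095238 = 0.71428571

0.71428571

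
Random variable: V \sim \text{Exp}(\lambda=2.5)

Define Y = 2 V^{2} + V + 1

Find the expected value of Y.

E[Y] = 2*E[V²] + 1*E[V] + 1
E[V] = 0.4
E[V²] = Var(V) + (E[V])² = 0.16 + 0.16 = 0.32
E[Y] = 2*0.32 + 1*0.4 + 1 = 2.04

2.04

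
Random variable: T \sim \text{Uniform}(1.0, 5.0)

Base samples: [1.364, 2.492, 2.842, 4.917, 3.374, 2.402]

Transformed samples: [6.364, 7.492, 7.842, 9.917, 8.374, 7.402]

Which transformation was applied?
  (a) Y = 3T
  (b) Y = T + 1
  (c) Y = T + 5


Checking option (c) Y = T + 5:
  T = 1.364 -> Y = 6.364 ✓
  T = 2.492 -> Y = 7.492 ✓
  T = 2.842 -> Y = 7.842 ✓
All samples match this transformation.

(c) T + 5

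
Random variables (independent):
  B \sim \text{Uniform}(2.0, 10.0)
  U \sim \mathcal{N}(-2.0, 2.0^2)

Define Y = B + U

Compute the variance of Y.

For independent RVs: Var(aX + bY) = a²Var(X) + b²Var(Y)
Var(B) = 5.3333333
Var(U) = 4
Var(Y) = 1²*5.3333333 + 1²*4
= 1*5.3333333 + 1*4 = 9.3333333

9.3333333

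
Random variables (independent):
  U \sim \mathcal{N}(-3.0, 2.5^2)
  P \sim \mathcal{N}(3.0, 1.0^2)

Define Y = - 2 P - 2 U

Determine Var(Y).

For independent RVs: Var(aX + bY) = a²Var(X) + b²Var(Y)
Var(U) = 6.25
Var(P) = 1
Var(Y) = (-2)²*6.25 + (-2)²*1
= 4*6.25 + 4*1 = 29

29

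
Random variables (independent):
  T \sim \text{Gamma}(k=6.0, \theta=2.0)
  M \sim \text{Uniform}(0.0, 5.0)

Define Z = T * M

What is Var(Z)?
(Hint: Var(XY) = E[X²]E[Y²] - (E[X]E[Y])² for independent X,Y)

Var(XY) = E[X²]E[Y²] - (E[X]E[Y])²
E[T] = 12, Var(T) = 24
E[M] = 2.5, Var(M) = 2.0833333
E[T²] = 24 + 12² = 168
E[M²] = 2.0833333 + 2.5² = 8.3333333
Var(Z) = 168*8.3333333 - (12*2.5)²
= 1400 - 900 = 500

500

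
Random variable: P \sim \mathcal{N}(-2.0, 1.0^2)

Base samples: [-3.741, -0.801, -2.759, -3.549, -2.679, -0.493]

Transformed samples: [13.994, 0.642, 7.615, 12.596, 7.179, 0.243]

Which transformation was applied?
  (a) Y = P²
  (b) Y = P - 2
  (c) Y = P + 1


Checking option (a) Y = P²:
  P = -3.741 -> Y = 13.994 ✓
  P = -0.801 -> Y = 0.642 ✓
  P = -2.759 -> Y = 7.615 ✓
All samples match this transformation.

(a) P²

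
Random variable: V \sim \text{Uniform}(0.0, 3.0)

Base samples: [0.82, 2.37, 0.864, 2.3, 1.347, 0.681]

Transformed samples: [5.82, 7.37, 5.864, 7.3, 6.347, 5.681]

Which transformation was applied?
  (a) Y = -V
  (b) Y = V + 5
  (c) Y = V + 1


Checking option (b) Y = V + 5:
  V = 0.82 -> Y = 5.82 ✓
  V = 2.37 -> Y = 7.37 ✓
  V = 0.864 -> Y = 5.864 ✓
All samples match this transformation.

(b) V + 5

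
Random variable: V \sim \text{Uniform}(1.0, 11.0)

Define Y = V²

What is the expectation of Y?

Using E[X²] = Var(X) + (E[X])²:
E[V] = 6
Var(V) = (11 - 1)^2/12 = 8.3333333
E[V²] = 8.3333333 + 6² = 8.3333333 + 36 = 44.333333

44.333333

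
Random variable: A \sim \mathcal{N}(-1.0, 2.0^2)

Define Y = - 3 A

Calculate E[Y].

For Y = -3A:
E[Y] = -3 * E[A]
E[A] = -1.0 = -1
E[Y] = -3 * (-1) = 3

3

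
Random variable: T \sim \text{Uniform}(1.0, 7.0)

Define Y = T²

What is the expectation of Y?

Using E[X²] = Var(X) + (E[X])²:
E[T] = 4
Var(T) = (7 - 1)^2/12 = 3
E[T²] = 3 + 4² = 3 + 16 = 19

19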